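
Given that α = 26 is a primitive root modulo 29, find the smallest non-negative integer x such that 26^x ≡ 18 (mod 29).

Successive powers of 26 modulo 29:
  26^0=1  26^1=26  26^2=9  26^3=2  26^4=23  26^5=18
So 26^5 ≡ 18 (mod 29), giving x = 5.

5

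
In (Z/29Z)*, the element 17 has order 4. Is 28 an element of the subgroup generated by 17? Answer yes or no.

yes

⟨17⟩ has order 4; its elements mod 29 are {1, 12, 17, 28}.
28 is in this set.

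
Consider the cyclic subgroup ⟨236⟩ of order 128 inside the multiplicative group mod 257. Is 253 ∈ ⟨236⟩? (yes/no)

yes

253 ∈ ⟨236⟩ iff 253^128 ≡ 1 (mod 257), since |⟨236⟩| = 128.
253^128 mod 257 = 1.
Since 1 = 1, 253 lies in the subgroup.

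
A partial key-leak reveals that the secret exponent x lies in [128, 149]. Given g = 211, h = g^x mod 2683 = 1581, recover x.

134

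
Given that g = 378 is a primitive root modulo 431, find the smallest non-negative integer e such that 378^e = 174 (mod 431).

Baby-step giant-step with m = ceil(sqrt(430)) = 21.
Baby table (378^j mod 431 for j=0..20):
  0:1  1:378  2:223  3:249  4:164  5:359  6:368  7:322
  8:174  9:260  10:12  11:226  12:90  13:402  14:244  15:429
  16:106  17:416  18:364  19:103  20:144
Giant step factor: 378^(-21) ≡ 65 (mod 431).
Scan 174·65^i mod 431 for i = 0, 1, …:
  i=0: 174
Match at i=0, j=8: e = 0·21 + 8 = 8.

8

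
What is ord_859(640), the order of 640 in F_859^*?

286

The order of 640 must divide p − 1 = 858 = 2 · 3 · 11 · 13.
Divisors: 1, 2, 3, 6, 11, 13, 22, 26, 33, 39, 66, 78, 143, 286, 429, 858.
Check each in increasing order: 640^1 ≡ 640;  640^2 ≡ 716;  640^3 ≡ 393;  640^6 ≡ 688;  640^11 ≡ 396;  640^13 ≡ 66;  640^22 ≡ 478;  640^26 ≡ 61;  640^33 ≡ 308;  640^39 ≡ 590;  640^66 ≡ 374;  640^78 ≡ 205;  640^143 ≡ 858;  640^286 ≡ 1.
Smallest exponent giving 1 is 286.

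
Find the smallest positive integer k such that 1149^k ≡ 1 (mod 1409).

1408

The order of 1149 must divide p − 1 = 1408 = 2^7 · 11.
Divisors: 1, 2, 4, 8, 11, 16, 22, 32, 44, 64, 88, 128, 176, 352, 704, 1408.
Check each in increasing order: 1149^1 ≡ 1149;  1149^2 ≡ 1377;  1149^4 ≡ 1024;  1149^8 ≡ 280;  1149^11 ≡ 523;  1149^16 ≡ 905;  1149^22 ≡ 183;  1149^32 ≡ 396;  1149^44 ≡ 1082;  1149^64 ≡ 417;  1149^88 ≡ 1254;  1149^128 ≡ 582;  1149^176 ≡ 72;  1149^352 ≡ 957;  1149^704 ≡ 1408;  1149^1408 ≡ 1.
Smallest exponent giving 1 is 1408.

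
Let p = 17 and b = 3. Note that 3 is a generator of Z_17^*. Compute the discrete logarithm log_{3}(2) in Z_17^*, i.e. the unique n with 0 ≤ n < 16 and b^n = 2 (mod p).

14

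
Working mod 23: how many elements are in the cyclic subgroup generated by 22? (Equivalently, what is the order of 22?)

2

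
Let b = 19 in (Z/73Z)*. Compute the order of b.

36

The order of 19 must divide p − 1 = 72 = 2^3 · 3^2.
Divisors: 1, 2, 3, 4, 6, 8, 9, 12, 18, 24, 36, 72.
Check each in increasing order: 19^1 ≡ 19;  19^2 ≡ 69;  19^3 ≡ 70;  19^4 ≡ 16;  19^6 ≡ 9;  19^8 ≡ 37;  19^9 ≡ 46;  19^12 ≡ 8;  19^18 ≡ 72;  19^24 ≡ 64;  19^36 ≡ 1.
Smallest exponent giving 1 is 36.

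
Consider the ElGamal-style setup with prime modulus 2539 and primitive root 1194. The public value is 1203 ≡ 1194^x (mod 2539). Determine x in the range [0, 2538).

Baby-step giant-step with m = ceil(sqrt(2538)) = 51.
Baby table (1194^j mod 2539 for j=0..50):
  0:1  1:1194  2:1257  3:309  4:791  5:2485  6:1538  7:675
  8:1087  9:449  10:377  11:735  12:1635  13:2238  14:1144  15:2493
  16:934  17:575  18:1020  19:1699  20:2484  21:344  22:1957  23:778
  24:2197  25:431  26:1736  27:960  28:1151  29:695  30:2116  31:199
  32:1479  33:1321  34:555  35:2530  36:1949  37:1382  38:2297  39:498
  40:486  41:1392  42:1542  43:373  44:1037  45:1685  46:1002  47:519
  48:170  49:2399  50:414
Giant step factor: 1194^(-51) ≡ 930 (mod 2539).
Scan 1203·930^i mod 2539 for i = 0, 1, …:
  i=0: 1203   i=1: 1630   i=2: 117   i=3: 2172
  i=4: 1455   i=5: 2402   i=6: 2079   i=7: 1291
  i=8: 2222   i=9: 2253   i=10: 615   i=11: 675
Match at i=11, j=7: x = 11·51 + 7 = 568.

568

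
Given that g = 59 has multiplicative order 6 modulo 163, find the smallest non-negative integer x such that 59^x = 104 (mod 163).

4

Successive powers of 59 modulo 163:
  59^0=1  59^1=59  59^2=58  59^3=162  59^4=104
So 59^4 ≡ 104 (mod 163), giving x = 4.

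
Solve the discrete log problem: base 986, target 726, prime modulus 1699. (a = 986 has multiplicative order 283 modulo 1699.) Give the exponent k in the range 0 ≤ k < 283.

209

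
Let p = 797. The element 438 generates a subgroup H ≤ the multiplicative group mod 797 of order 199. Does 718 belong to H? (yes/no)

no

718 ∈ ⟨438⟩ iff 718^199 ≡ 1 (mod 797), since |⟨438⟩| = 199.
718^199 mod 797 = 582.
Since 582 ≠ 1, 718 does not lie in the subgroup.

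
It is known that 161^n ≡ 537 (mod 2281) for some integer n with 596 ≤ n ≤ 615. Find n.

609

Compute 161^596 mod 2281 = 873, then multiply by 161 repeatedly:
  161^596=873  161^597=1412  161^598=1513  161^599=1807  161^600=1240
  161^601=1193  161^602=469  161^603=236  161^604=1500  161^605=1995
  161^606=1855  161^607=2125  161^608=2256  161^609=537
Found 537 at exponent 609.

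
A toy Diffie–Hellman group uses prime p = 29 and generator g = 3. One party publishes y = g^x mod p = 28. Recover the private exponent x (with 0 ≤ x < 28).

14

Successive powers of 3 modulo 29:
  3^0=1  3^1=3  3^2=9  3^3=27  3^4=23  3^5=11
  3^6=4  3^7=12  3^8=7  3^9=21  3^10=5  3^11=15
  3^12=16  3^13=19  3^14=28
So 3^14 ≡ 28 (mod 29), giving x = 14.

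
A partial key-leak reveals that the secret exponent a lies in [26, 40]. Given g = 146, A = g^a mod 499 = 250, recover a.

Compute 146^26 mod 499 = 5, then multiply by 146 repeatedly:
  146^26=5  146^27=231  146^28=293  146^29=363  146^30=104
  146^31=214  146^32=306  146^33=265  146^34=267  146^35=60
  146^36=277  146^37=23  146^38=364  146^39=250
Found 250 at exponent 39.

39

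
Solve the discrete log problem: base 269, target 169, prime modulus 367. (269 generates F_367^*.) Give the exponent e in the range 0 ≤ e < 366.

116

Baby-step giant-step with m = ceil(sqrt(366)) = 20.
Baby table (269^j mod 367 for j=0..19):
  0:1  1:269  2:62  3:163  4:174  5:197  6:145  7:103
  8:182  9:147  10:274  11:306  12:106  13:255  14:333  15:29
  16:94  17:330  18:323  19:275
Giant step factor: 269^(-20) ≡ 30 (mod 367).
Scan 169·30^i mod 367 for i = 0, 1, …:
  i=0: 169   i=1: 299   i=2: 162   i=3: 89
  i=4: 101   i=5: 94
Match at i=5, j=16: e = 5·20 + 16 = 116.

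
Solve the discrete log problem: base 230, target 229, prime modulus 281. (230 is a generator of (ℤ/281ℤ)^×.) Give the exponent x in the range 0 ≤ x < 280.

31

Baby-step giant-step with m = ceil(sqrt(280)) = 17.
Baby table (230^j mod 281 for j=0..16):
  0:1  1:230  2:72  3:262  4:126  5:37  6:80  7:135
  8:140  9:166  10:245  11:150  12:218  13:122  14:241  15:73
  16:211
Giant step factor: 230^(-17) ≡ 44 (mod 281).
Scan 229·44^i mod 281 for i = 0, 1, …:
  i=0: 229   i=1: 241
Match at i=1, j=14: x = 1·17 + 14 = 31.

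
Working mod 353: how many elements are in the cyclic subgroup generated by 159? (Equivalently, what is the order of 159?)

88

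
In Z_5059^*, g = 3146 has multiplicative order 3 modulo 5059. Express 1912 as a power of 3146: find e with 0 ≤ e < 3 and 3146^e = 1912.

Successive powers of 3146 modulo 5059:
  3146^0=1  3146^1=3146  3146^2=1912
So 3146^2 ≡ 1912 (mod 5059), giving e = 2.

2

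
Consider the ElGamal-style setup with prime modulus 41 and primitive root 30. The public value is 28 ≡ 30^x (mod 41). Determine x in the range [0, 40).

Successive powers of 30 modulo 41:
  30^0=1  30^1=30  30^2=39  30^3=22  30^4=4  30^5=38
  30^6=33  30^7=6  30^8=16  30^9=29  30^10=9  30^11=24
  30^12=23  30^13=34  30^14=36  30^15=14  30^16=10  30^17=13
  30^18=21  30^19=15  30^20=40  30^21=11  30^22=2  30^23=19
  30^24=37  30^25=3  30^26=8  30^27=35  30^28=25  30^29=12
  30^30=32  30^31=17  30^32=18  30^33=7  30^34=5  30^35=27
  30^36=31  30^37=28
So 30^37 ≡ 28 (mod 41), giving x = 37.

37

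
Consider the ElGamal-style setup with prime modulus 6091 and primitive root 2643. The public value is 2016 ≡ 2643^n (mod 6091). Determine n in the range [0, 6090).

3526

Baby-step giant-step with m = ceil(sqrt(6090)) = 79.
Baby table (2643^j mod 6091 for j=0..78):
  0:1  1:2643  2:5163  3:1969  4:2353  5:68  6:3085  7:3897
  8:5981  9:1638  10:4624  11:2686  12:3083  13:4702  14:1746  15:3791
  16:6009  17:2550  18:3004  19:2999  20:1966  21:515  22:2852  23:3269
  24:2929  25:5777  26:4565  27:5115  28:3016  29:4260  30:3012  31:5870
  32:633  33:4085  34:3403  35:3813  36:3245  37:407  38:3685  39:6037
  40:3462  41:1384  42:3312  43:849  44:2419  45:3958  46:2747  47:5940
  48:2913  49:35  50:1140  51:4066  52:1914  53:3172  54:2380  55:4428
  56:2393  57:2241  58:2511  59:3474  60:2645  61:4358  62:113  63:200
  64:4774  65:3221  66:3976  67:1593  68:1418  69:1809  70:5843  71:2364
  72:4777  73:5059  74:1192  75:1409  76:2386  77:2013  78:2916
Giant step factor: 2643^(-79) ≡ 5278 (mod 6091).
Scan 2016·5278^i mod 6091 for i = 0, 1, …:
  i=0: 2016   i=1: 5562   i=2: 3707   i=3: 1254
  i=4: 3786   i=5: 4028   i=6: 2194   i=7: 941
  i=8: 2433   i=9: 1546     …   i=43: 3370
  i=44: 1140
Match at i=44, j=50: n = 44·79 + 50 = 3526.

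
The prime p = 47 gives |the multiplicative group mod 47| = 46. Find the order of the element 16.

The order of 16 must divide p − 1 = 46 = 2 · 23.
Divisors: 1, 2, 23, 46.
Check each in increasing order: 16^1 ≡ 16;  16^2 ≡ 21;  16^23 ≡ 1.
Smallest exponent giving 1 is 23.

23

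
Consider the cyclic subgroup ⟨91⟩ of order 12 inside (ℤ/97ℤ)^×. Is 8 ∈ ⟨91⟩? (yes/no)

no

⟨91⟩ has order 12; its elements mod 97 are {1, 6, 16, 22, 35, 36, 61, 62, 75, 81, 91, 96}.
8 is not in this set.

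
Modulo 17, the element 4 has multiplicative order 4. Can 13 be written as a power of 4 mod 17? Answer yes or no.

yes

⟨4⟩ has order 4; its elements mod 17 are {1, 4, 13, 16}.
13 is in this set.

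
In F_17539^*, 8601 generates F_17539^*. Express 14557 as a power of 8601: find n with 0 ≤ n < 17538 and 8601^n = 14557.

Baby-step giant-step with m = ceil(sqrt(17538)) = 133.
Baby table (8601^j mod 17539 for j=0..132):
  0:1  1:8601  2:15238  3:10630  4:15362  5:7275  6:10662  7:9970
  8:3799  9:42  10:10462  11:8592  12:7985  13:13800  14:7387  15:9329
  16:15343  17:1707  18:1764  19:929  20:10084  21:2129  22:813  23:12091
  24:5960  25:13002  26:1538  27:3932  28:3940  29:2592  30:1723  31:16607
  32:16730  33:4774  34:2375  35:11979  36:7293  37:7629  38:3630  39:2210
  40:13473  41:1100  42:7579  43:12055  44:12026  45:8143  46:4716  47:12148
  48:5125  49:4618  50:11122  51:2616  52:15218  53:14000  54:8765  55:5143
  56:1585  57:4782  58:1027  59:11110  60:4638  61:7752  62:9213  63:17350
  64:5538  65:13953  66:7915  67:8056  68:10606  69:1867  70:9882  71:1088
  72:9601  73:4589  74:7239  75:16728  76:5111  77:6977  78:8258  79:11647
  80:10618  81:17384  82:17348  83:5875  84:1016  85:4194  86:12410  87:13595
  88:15621  89:7481  90:11029  91:9517  92:1204  93:7594  94:758  95:12589
  96:9742  97:7139  98:16039  99:7204  100:13856  101:15490  102:3246  103:14297
  104:2568  105:5767  106:1675  107:7156  108:4405  109:3165  110:1637  111:13559
  112:4148  113:2622  114:14207  115:194  116:2389  117:9620  118:10157  119:16137
  120:8230  121:16365  122:4890  123:368  124:8148  125:12643  126:643  127:5658
  128:11272  129:12419  130:3309  131:12451  132:15456
Giant step factor: 8601^(-133) ≡ 13613 (mod 17539).
Scan 14557·13613^i mod 17539 for i = 0, 1, …:
  i=0: 14557   i=1: 8819   i=2: 16131   i=3: 3023
  i=4: 5605   i=5: 6215   i=6: 14198   i=7: 15133
  i=8: 9974   i=9: 6663     …   i=25: 6842
  i=26: 8056
Match at i=26, j=67: n = 26·133 + 67 = 3525.

3525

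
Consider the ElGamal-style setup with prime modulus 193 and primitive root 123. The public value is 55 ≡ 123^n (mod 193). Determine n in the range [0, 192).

40

Baby-step giant-step with m = ceil(sqrt(192)) = 14.
Baby table (123^j mod 193 for j=0..13):
  0:1  1:123  2:75  3:154  4:28  5:163  6:170  7:66
  8:12  9:125  10:128  11:111  12:143  13:26
Giant step factor: 123^(-14) ≡ 93 (mod 193).
Scan 55·93^i mod 193 for i = 0, 1, …:
  i=0: 55   i=1: 97   i=2: 143
Match at i=2, j=12: n = 2·14 + 12 = 40.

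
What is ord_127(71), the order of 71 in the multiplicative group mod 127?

63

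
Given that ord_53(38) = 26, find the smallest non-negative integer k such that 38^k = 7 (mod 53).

Successive powers of 38 modulo 53:
  38^0=1  38^1=38  38^2=13  38^3=17  38^4=10  38^5=9
  38^6=24  38^7=11  38^8=47  38^9=37  38^10=28  38^11=4
  38^12=46  38^13=52  38^14=15  38^15=40  38^16=36  38^17=43
  38^18=44  38^19=29  38^20=42  38^21=6  38^22=16  38^23=25
  38^24=49  38^25=7
So 38^25 ≡ 7 (mod 53), giving k = 25.

25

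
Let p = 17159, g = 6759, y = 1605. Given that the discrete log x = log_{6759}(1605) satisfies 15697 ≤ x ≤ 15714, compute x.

15709

Compute 6759^15697 mod 17159 = 4286, then multiply by 6759 repeatedly:
  6759^15697=4286  6759^15698=4682  6759^15699=4442  6759^15700=12387  6759^15701=4972
  6759^15702=8426  6759^15703=613  6759^15704=7948  6759^15705=12862  6759^15706=6764
  6759^15707=6300  6759^15708=10221  6759^15709=1605
Found 1605 at exponent 15709.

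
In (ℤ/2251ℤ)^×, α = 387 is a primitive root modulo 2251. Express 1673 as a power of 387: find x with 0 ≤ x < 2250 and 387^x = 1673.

584

Baby-step giant-step with m = ceil(sqrt(2250)) = 48.
Baby table (387^j mod 2251 for j=0..47):
  0:1  1:387  2:1203  3:1855  4:2067  5:824  6:1497  7:832
  8:91  9:1452  10:1425  11:2231  12:1264  13:701  14:1167  15:1429
  16:1528  17:1574  18:1368  19:431  20:223  21:763  22:400  23:1732
  24:1737  25:1421  26:683  27:954  28:34  29:1903  30:384  31:42
  32:497  33:1004  34:1376  35:1276  36:843  37:2097  38:1179  39:1571
  40:207  41:1324  42:1411  43:1315  44:179  45:1743  46:1492  47:1148
Giant step factor: 387^(-48) ≡ 372 (mod 2251).
Scan 1673·372^i mod 2251 for i = 0, 1, …:
  i=0: 1673   i=1: 1080   i=2: 1082   i=3: 1826
  i=4: 1721   i=5: 928   i=6: 813   i=7: 802
  i=8: 1212   i=9: 664   i=10: 1649   i=11: 1156
  i=12: 91
Match at i=12, j=8: x = 12·48 + 8 = 584.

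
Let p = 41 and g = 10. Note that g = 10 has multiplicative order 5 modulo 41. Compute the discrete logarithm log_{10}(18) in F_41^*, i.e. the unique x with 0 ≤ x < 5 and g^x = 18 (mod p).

2

Successive powers of 10 modulo 41:
  10^0=1  10^1=10  10^2=18
So 10^2 ≡ 18 (mod 41), giving x = 2.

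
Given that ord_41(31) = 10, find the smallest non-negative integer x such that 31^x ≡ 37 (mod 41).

4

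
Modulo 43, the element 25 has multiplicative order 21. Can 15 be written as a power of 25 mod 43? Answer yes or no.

yes

⟨25⟩ has order 21; its elements mod 43 are {1, 4, 6, 9, 10, 11, 13, 14, 15, 16, 17, 21, 23, 24, 25, 31, 35, 36, 38, 40, 41}.
15 is in this set.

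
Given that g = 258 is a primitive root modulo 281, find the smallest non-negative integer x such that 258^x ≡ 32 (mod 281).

Baby-step giant-step with m = ceil(sqrt(280)) = 17.
Baby table (258^j mod 281 for j=0..16):
  0:1  1:258  2:248  3:197  4:246  5:243  6:31  7:130
  8:101  9:206  10:39  11:227  12:118  13:96  14:40  15:204
  16:85
Giant step factor: 258^(-17) ≡ 164 (mod 281).
Scan 32·164^i mod 281 for i = 0, 1, …:
  i=0: 32   i=1: 190   i=2: 250   i=3: 255
  i=4: 232   i=5: 113   i=6: 267   i=7: 233
  i=8: 277   i=9: 187   i=10: 39
Match at i=10, j=10: x = 10·17 + 10 = 180.

180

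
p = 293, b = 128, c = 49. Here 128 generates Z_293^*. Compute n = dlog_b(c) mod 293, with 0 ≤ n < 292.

Baby-step giant-step with m = ceil(sqrt(292)) = 18.
Baby table (128^j mod 293 for j=0..17):
  0:1  1:128  2:269  3:151  4:283  5:185  6:240  7:248
  8:100  9:201  10:237  11:157  12:172  13:41  14:267  15:188
  16:38  17:176
Giant step factor: 128^(-18) ≡ 71 (mod 293).
Scan 49·71^i mod 293 for i = 0, 1, …:
  i=0: 49   i=1: 256   i=2: 10   i=3: 124
  i=4: 14   i=5: 115   i=6: 254   i=7: 161
  i=8: 4   i=9: 284   i=10: 240
Match at i=10, j=6: n = 10·18 + 6 = 186.

186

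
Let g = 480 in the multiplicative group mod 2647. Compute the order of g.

441

The order of 480 must divide p − 1 = 2646 = 2 · 3^3 · 7^2.
Divisors: 1, 2, 3, 6, 7, 9, 14, 18, 21, 27, 42, 49, 54, 63, 98, 126, 147, 189, 294, 378, 441, 882, 1323, 2646.
Check each in increasing order: 480^1 ≡ 480;  480^2 ≡ 111;  480^3 ≡ 340;  480^6 ≡ 1779;  480^7 ≡ 1586;  480^9 ≡ 1344;  480^14 ≡ 746;  480^18 ≡ 1082;  480^21 ≡ 2594;  480^27 ≡ 1005;  480^42 ≡ 162;  480^49 ≡ 173;  480^54 ≡ 1518;  480^63 ≡ 2002;  480^98 ≡ 812;  480^126 ≡ 446;  480^147 ≡ 185;  480^189 ≡ 853;  480^294 ≡ 2461;  480^378 ≡ 2331;  480^441 ≡ 1.
Smallest exponent giving 1 is 441.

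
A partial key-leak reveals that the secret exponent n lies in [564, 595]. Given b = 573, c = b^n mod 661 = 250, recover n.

575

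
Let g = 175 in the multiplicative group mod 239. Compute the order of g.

The order of 175 must divide p − 1 = 238 = 2 · 7 · 17.
Divisors: 1, 2, 7, 14, 17, 34, 119, 238.
Check each in increasing order: 175^1 ≡ 175;  175^2 ≡ 33;  175^7 ≡ 168;  175^14 ≡ 22;  175^17 ≡ 141;  175^34 ≡ 44;  175^119 ≡ 238;  175^238 ≡ 1.
Smallest exponent giving 1 is 238.

238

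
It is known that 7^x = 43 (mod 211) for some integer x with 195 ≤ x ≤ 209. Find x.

200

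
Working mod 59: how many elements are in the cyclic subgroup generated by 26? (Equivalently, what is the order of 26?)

29

The order of 26 must divide p − 1 = 58 = 2 · 29.
Divisors: 1, 2, 29, 58.
Check each in increasing order: 26^1 ≡ 26;  26^2 ≡ 27;  26^29 ≡ 1.
Smallest exponent giving 1 is 29.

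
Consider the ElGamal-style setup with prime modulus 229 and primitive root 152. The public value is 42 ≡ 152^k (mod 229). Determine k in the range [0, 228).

36

Baby-step giant-step with m = ceil(sqrt(228)) = 16.
Baby table (152^j mod 229 for j=0..15):
  0:1  1:152  2:204  3:93  4:167  5:194  6:176  7:188
  8:180  9:109  10:80  11:23  12:61  13:112  14:78  15:177
Giant step factor: 152^(-16) ≡ 196 (mod 229).
Scan 42·196^i mod 229 for i = 0, 1, …:
  i=0: 42   i=1: 217   i=2: 167
Match at i=2, j=4: k = 2·16 + 4 = 36.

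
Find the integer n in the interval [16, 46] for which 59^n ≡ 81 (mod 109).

32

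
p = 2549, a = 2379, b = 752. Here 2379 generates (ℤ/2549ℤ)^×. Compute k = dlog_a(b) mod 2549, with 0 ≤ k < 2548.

Baby-step giant-step with m = ceil(sqrt(2548)) = 51.
Baby table (2379^j mod 2549 for j=0..50):
  0:1  1:2379  2:861  3:1472  4:2111  5:539  6:134  7:161
  8:669  9:975  10:2484  11:854  12:113  13:1182  14:431  15:651
  16:1486  17:2280  18:2397  19:350  20:1676  21:568  22:302  23:2189
  24:24  25:1018  26:272  27:2191  28:2233  29:191  30:667  31:1315
  32:762  33:459  34:989  35:104  36:163  37:329  38:148  39:330
  40:2527  41:1191  42:1450  43:753  44:1989  45:887  46:2150  47:1556
  48:576  49:1491  50:1430
Giant step factor: 2379^(-51) ≡ 2344 (mod 2549).
Scan 752·2344^i mod 2549 for i = 0, 1, …:
  i=0: 752   i=1: 1329   i=2: 298   i=3: 86
  i=4: 213   i=5: 2217   i=6: 1786   i=7: 926
  i=8: 1345   i=9: 2116     …   i=22: 409
  i=23: 272
Match at i=23, j=26: k = 23·51 + 26 = 1199.

1199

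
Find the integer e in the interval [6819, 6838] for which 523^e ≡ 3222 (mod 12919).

6837

Compute 523^6819 mod 12919 = 2675, then multiply by 523 repeatedly:
  523^6819=2675  523^6820=3773  523^6821=9591  523^6822=3521  523^6823=6985
  523^6824=9997  523^6825=9155  523^6826=8035  523^6827=3630  523^6828=12316
  523^6829=7606  523^6830=11805  523^6831=11652  523^6832=9147  523^6833=3851
  523^6834=11628  523^6835=9514  523^6836=2007  523^6837=3222
Found 3222 at exponent 6837.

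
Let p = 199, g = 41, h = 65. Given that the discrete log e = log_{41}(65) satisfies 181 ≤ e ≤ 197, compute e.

188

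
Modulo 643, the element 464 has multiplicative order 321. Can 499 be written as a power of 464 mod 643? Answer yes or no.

no

499 ∈ ⟨464⟩ iff 499^321 ≡ 1 (mod 643), since |⟨464⟩| = 321.
499^321 mod 643 = 642.
Since 642 ≠ 1, 499 does not lie in the subgroup.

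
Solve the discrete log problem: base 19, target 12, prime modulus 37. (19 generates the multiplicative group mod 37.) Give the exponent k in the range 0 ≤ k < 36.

Successive powers of 19 modulo 37:
  19^0=1  19^1=19  19^2=28  19^3=14  19^4=7  19^5=22
  19^6=11  19^7=24  19^8=12
So 19^8 ≡ 12 (mod 37), giving k = 8.

8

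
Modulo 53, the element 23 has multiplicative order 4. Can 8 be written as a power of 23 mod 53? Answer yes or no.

no

⟨23⟩ has order 4; its elements mod 53 are {1, 23, 30, 52}.
8 is not in this set.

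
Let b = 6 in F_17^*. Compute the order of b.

16

The order of 6 must divide p − 1 = 16 = 2^4.
Divisors: 1, 2, 4, 8, 16.
Check each in increasing order: 6^1 ≡ 6;  6^2 ≡ 2;  6^4 ≡ 4;  6^8 ≡ 16;  6^16 ≡ 1.
Smallest exponent giving 1 is 16.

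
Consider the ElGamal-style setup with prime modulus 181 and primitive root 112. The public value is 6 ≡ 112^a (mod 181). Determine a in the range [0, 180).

Baby-step giant-step with m = ceil(sqrt(180)) = 14.
Baby table (112^j mod 181 for j=0..13):
  0:1  1:112  2:55  3:6  4:129  5:149  6:36  7:50
  8:170  9:35  10:119  11:115  12:29  13:171
Giant step factor: 112^(-14) ≡ 165 (mod 181).
Scan 6·165^i mod 181 for i = 0, 1, …:
  i=0: 6
Match at i=0, j=3: a = 0·14 + 3 = 3.

3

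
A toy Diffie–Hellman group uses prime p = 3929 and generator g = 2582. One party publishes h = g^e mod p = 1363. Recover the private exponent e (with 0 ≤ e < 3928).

Baby-step giant-step with m = ceil(sqrt(3928)) = 63.
Baby table (2582^j mod 3929 for j=0..62):
  0:1  1:2582  2:3140  3:1953  4:1739  5:3180  6:3079  7:1611
  8:2720  9:1917  10:3083  11:152  12:3493  13:1871  14:2181  15:1085
  16:93  17:457  18:1274  19:895  20:638  21:1065  22:3459  23:521
  24:1504  25:1476  26:3831  27:2349  28:2671  29:1127  30:2454  31:2680
  32:791  33:3211  34:612  35:726  36:399  37:820  38:3438  39:1305
  40:2357  41:3682  42:2673  43:2362  44:876  45:2657  46:340  47:1713
  48:2841  49:19  50:1910  51:725  52:1746  53:1609  54:1485  55:3495
  56:3106  57:603  58:1062  59:3571  60:2888  61:3503  62:188
Giant step factor: 2582^(-63) ≡ 1874 (mod 3929).
Scan 1363·1874^i mod 3929 for i = 0, 1, …:
  i=0: 1363   i=1: 412   i=2: 2004   i=3: 3301
  i=4: 1828   i=5: 3513   i=6: 2287   i=7: 3228
  i=8: 2541   i=9: 3815     …   i=23: 3541
  i=24: 3682
Match at i=24, j=41: e = 24·63 + 41 = 1553.

1553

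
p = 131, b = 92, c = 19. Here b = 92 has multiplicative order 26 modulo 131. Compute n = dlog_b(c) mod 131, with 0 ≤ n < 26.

17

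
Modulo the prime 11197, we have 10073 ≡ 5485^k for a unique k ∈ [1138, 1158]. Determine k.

1140

Compute 5485^1138 mod 11197 = 785, then multiply by 5485 repeatedly:
  5485^1138=785  5485^1139=6077  5485^1140=10073
Found 10073 at exponent 1140.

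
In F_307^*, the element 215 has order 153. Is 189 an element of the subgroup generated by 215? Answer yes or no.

no

189 ∈ ⟨215⟩ iff 189^153 ≡ 1 (mod 307), since |⟨215⟩| = 153.
189^153 mod 307 = 306.
Since 306 ≠ 1, 189 does not lie in the subgroup.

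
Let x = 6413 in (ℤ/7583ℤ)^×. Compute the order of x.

The order of 6413 must divide p − 1 = 7582 = 2 · 17 · 223.
Divisors: 1, 2, 17, 34, 223, 446, 3791, 7582.
Check each in increasing order: 6413^1 ≡ 6413;  6413^2 ≡ 3960;  6413^17 ≡ 6912;  6413^34 ≡ 2844;  6413^223 ≡ 1058;  6413^446 ≡ 4663;  6413^3791 ≡ 1.
Smallest exponent giving 1 is 3791.

3791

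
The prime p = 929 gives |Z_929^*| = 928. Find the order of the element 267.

The order of 267 must divide p − 1 = 928 = 2^5 · 29.
Divisors: 1, 2, 4, 8, 16, 29, 32, 58, 116, 232, 464, 928.
Check each in increasing order: 267^1 ≡ 267;  267^2 ≡ 685;  267^4 ≡ 80;  267^8 ≡ 826;  267^16 ≡ 390;  267^29 ≡ 632;  267^32 ≡ 673;  267^58 ≡ 883;  267^116 ≡ 258;  267^232 ≡ 605;  267^464 ≡ 928;  267^928 ≡ 1.
Smallest exponent giving 1 is 928.

928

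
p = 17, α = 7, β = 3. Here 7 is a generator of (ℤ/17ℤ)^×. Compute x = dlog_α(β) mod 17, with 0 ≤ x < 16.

3

Successive powers of 7 modulo 17:
  7^0=1  7^1=7  7^2=15  7^3=3
So 7^3 ≡ 3 (mod 17), giving x = 3.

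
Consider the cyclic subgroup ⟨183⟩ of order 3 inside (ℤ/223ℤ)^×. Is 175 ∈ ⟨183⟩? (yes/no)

175 ∈ ⟨183⟩ iff 175^3 ≡ 1 (mod 223), since |⟨183⟩| = 3.
175^3 mod 223 = 16.
Since 16 ≠ 1, 175 does not lie in the subgroup.

no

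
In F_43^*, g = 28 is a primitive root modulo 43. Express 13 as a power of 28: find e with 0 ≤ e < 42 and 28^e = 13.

40

Baby-step giant-step with m = ceil(sqrt(42)) = 7.
Baby table (28^j mod 43 for j=0..6):
  0:1  1:28  2:10  3:22  4:14  5:5  6:11
Giant step factor: 28^(-7) ≡ 37 (mod 43).
Scan 13·37^i mod 43 for i = 0, 1, …:
  i=0: 13   i=1: 8   i=2: 38   i=3: 30
  i=4: 35   i=5: 5
Match at i=5, j=5: e = 5·7 + 5 = 40.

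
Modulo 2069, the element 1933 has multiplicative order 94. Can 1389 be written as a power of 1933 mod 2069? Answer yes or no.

yes

1389 ∈ ⟨1933⟩ iff 1389^94 ≡ 1 (mod 2069), since |⟨1933⟩| = 94.
1389^94 mod 2069 = 1.
Since 1 = 1, 1389 lies in the subgroup.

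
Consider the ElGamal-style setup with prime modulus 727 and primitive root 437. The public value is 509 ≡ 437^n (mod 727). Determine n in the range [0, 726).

307

Baby-step giant-step with m = ceil(sqrt(726)) = 27.
Baby table (437^j mod 727 for j=0..26):
  0:1  1:437  2:495  3:396  4:26  5:457  6:511  7:118
  8:676  9:250  10:200  11:160  12:128  13:684  14:111  15:525
  16:420  17:336  18:705  19:564  20:15  21:12  22:155  23:124
  24:390  25:312  26:395
Giant step factor: 437^(-27) ≡ 352 (mod 727).
Scan 509·352^i mod 727 for i = 0, 1, …:
  i=0: 509   i=1: 326   i=2: 613   i=3: 584
  i=4: 554   i=5: 172   i=6: 203   i=7: 210
  i=8: 493   i=9: 510   i=10: 678   i=11: 200
Match at i=11, j=10: n = 11·27 + 10 = 307.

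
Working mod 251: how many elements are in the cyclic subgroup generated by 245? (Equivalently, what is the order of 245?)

125

The order of 245 must divide p − 1 = 250 = 2 · 5^3.
Divisors: 1, 2, 5, 10, 25, 50, 125, 250.
Check each in increasing order: 245^1 ≡ 245;  245^2 ≡ 36;  245^5 ≡ 5;  245^10 ≡ 25;  245^25 ≡ 113;  245^50 ≡ 219;  245^125 ≡ 1.
Smallest exponent giving 1 is 125.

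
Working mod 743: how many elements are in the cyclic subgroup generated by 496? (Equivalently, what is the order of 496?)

371

The order of 496 must divide p − 1 = 742 = 2 · 7 · 53.
Divisors: 1, 2, 7, 14, 53, 106, 371, 742.
Check each in increasing order: 496^1 ≡ 496;  496^2 ≡ 83;  496^7 ≡ 280;  496^14 ≡ 385;  496^53 ≡ 111;  496^106 ≡ 433;  496^371 ≡ 1.
Smallest exponent giving 1 is 371.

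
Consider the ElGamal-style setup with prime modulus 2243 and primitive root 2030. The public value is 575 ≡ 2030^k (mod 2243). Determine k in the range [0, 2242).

1261

Baby-step giant-step with m = ceil(sqrt(2242)) = 48.
Baby table (2030^j mod 2243 for j=0..47):
  0:1  1:2030  2:509  3:1490  4:1136  5:276  6:1773  7:1418
  8:771  9:1759  10:2157  11:374  12:1086  13:1954  14:996  15:937
  16:46  17:1417  18:984  19:1250  20:667  21:1481  22:810  23:181
  24:1821  25:166  26:530  27:1503  28:610  29:164  30:956  31:485
  32:2116  33:135  34:404  35:1425  36:1523  37:836  38:1372  39:1597
  40:775  41:907  42:1950  43:1848  44:1144  45:815  46:1359  47:2123
Giant step factor: 2030^(-48) ≡ 2023 (mod 2243).
Scan 575·2023^i mod 2243 for i = 0, 1, …:
  i=0: 575   i=1: 1351   i=2: 1099   i=3: 464
  i=4: 1098   i=5: 684   i=6: 2044   i=7: 1163
  i=8: 2085   i=9: 1115     …   i=25: 1602
  i=26: 1954
Match at i=26, j=13: k = 26·48 + 13 = 1261.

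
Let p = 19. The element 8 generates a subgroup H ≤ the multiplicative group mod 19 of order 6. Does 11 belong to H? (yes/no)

⟨8⟩ has order 6; its elements mod 19 are {1, 7, 8, 11, 12, 18}.
11 is in this set.

yes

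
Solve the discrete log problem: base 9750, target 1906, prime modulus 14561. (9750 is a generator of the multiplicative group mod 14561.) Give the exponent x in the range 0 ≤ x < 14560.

9637

Baby-step giant-step with m = ceil(sqrt(14560)) = 121.
Baby table (9750^j mod 14561 for j=0..120):
  0:1  1:9750  2:8292  3:4328  4:222  5:9472  6:6138  7:14351
  8:5601  9:6000  10:8463  11:11624  12:5737  13:6949  14:417  15:3231
  16:6807  17:13773  18:5208  19:3793  20:11371  21:14357  22:5857  23:12069
  24:5309  25:12956  26:4325  27:94  28:13718  29:7715  30:13685  31:6307
  32:2147  33:9093  34:9382  35:2298  36:10682  37:9228  38:581  39:521
  40:12522  41:10076  42:12494  43:13735  44:13294  45:9039  46:7078  47:5921
  48:9946  49:11801  50:13289  51:3972  52:9301  53:13403  54:8836  55:8124
  56:11721  57:5022  58:10418  59:12525  60:10204  61:8248  62:12158  63:13960
  64:8333  65:10931  66:5291  67:12188  68:679  69:9556  70:9722  71:11951
  72:5128  73:10087  74:3256  75:3020  76:2658  77:11481  78:9343  79:634
  80:7636  81:607  82:6484  83:9699  84:6116  85:3705  86:12470  87:12711
  88:3579  89:7094  90:1750  91:11569  92:8244  93:2280  94:9914  95:5582
  96:10043  97:11086  98:2197  99:1519  100:1713  101:283  102:7221  103:2315
  104:1700  105:4582  106:1352  107:4295  108:13375  109:12495  110:8924  111:7025
  112:13367  113:7300  114:832  115:1523  116:11591  117:4329  118:9972  119:3203
  120:10466
Giant step factor: 9750^(-121) ≡ 8494 (mod 14561).
Scan 1906·8494^i mod 14561 for i = 0, 1, …:
  i=0: 1906   i=1: 12293   i=2: 14372   i=3: 10905
  i=4: 4549   i=5: 8873   i=6: 14087   i=7: 7241
  i=8: 13951   i=9: 2376     …   i=78: 10189
  i=79: 9343
Match at i=79, j=78: x = 79·121 + 78 = 9637.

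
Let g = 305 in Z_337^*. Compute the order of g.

42

The order of 305 must divide p − 1 = 336 = 2^4 · 3 · 7.
Divisors: 1, 2, 3, 4, 6, 7, 8, 12, 14, 16, 21, 24, 28, 42, 48, 56, 84, 112, 168, 336.
Check each in increasing order: 305^1 ≡ 305;  305^2 ≡ 13;  305^3 ≡ 258;  305^4 ≡ 169;  305^6 ≡ 175;  305^7 ≡ 129;  305^8 ≡ 253;  305^12 ≡ 295;  305^14 ≡ 128;  305^16 ≡ 316;  305^21 ≡ 336;  305^24 ≡ 79;  305^28 ≡ 208;  305^42 ≡ 1.
Smallest exponent giving 1 is 42.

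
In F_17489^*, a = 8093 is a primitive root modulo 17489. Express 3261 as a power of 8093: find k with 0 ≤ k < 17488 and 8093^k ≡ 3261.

3128

Baby-step giant-step with m = ceil(sqrt(17488)) = 133.
Baby table (8093^j mod 17489 for j=0..132):
  0:1  1:8093  2:344  3:3241  4:13402  5:13097  6:10681  7:10695
  8:1574  9:6390  10:16786  11:12035  12:3014  13:12636  14:4965  15:9512
  16:11527  17:1685  18:12774  19:2503  20:4517  21:4071  22:14816  23:1304
  24:7405  25:11351  26:11415  27:4697  28:9224  29:6780  30:7547  31:6283
  32:7796  33:10205  34:6007  35:12720  36:2706  37:3430  38:3947  39:8157
  40:11115  41:7768  42:10958  43:13864  44:9417  45:12208  46:3983  47:2192
  48:6010  49:2021  50:3738  51:13153  52:9175  53:12470  54:8180  55:4875
  56:15680  57:15545  58:7308  59:13335  60:13025  61:5122  62:3416  63:13068
  64:3341  65:719  66:12519  67:2490  68:4242  69:17088  70:7661  71:1968
  72:12034  73:12410  74:12292  75:1724  76:13599  77:15919  78:8493  79:2079
  80:929  81:15616  82:4774  83:2781  84:15779  85:12258  86:6386  87:1903
  88:10659  89:7539  90:11495  91:5044  92:1766  93:3725  94:12878  95:4703
  96:5315  97:8844  98:9504  99:16739  100:16422  101:4335  102:221  103:4675
  104:6068  105:16701  106:6201  107:8752  108:16975  109:2580  110:15563  111:13070
  112:2038  113:1407  114:1512  115:11805  116:12947  117:3472  118:11562  119:5116
  120:7325  121:11004  122:1384  123:7752  124:3893  125:8360  126:10028  127:7644
  128:4299  129:6186  130:9780  131:11815  132:6432
Giant step factor: 8093^(-133) ≡ 9916 (mod 17489).
Scan 3261·9916^i mod 17489 for i = 0, 1, …:
  i=0: 3261   i=1: 16404   i=2: 14364   i=3: 3008
  i=4: 8583   i=5: 7554   i=6: 77   i=7: 11505
  i=8: 2833   i=9: 4694     …   i=22: 9039
  i=23: 17088
Match at i=23, j=69: k = 23·133 + 69 = 3128.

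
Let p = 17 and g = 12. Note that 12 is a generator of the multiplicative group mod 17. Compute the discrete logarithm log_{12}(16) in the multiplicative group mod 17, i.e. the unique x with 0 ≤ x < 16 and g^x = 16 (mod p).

Successive powers of 12 modulo 17:
  12^0=1  12^1=12  12^2=8  12^3=11  12^4=13  12^5=3
  12^6=2  12^7=7  12^8=16
So 12^8 ≡ 16 (mod 17), giving x = 8.

8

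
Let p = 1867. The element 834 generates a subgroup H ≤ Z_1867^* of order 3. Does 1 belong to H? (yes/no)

yes

1 ∈ ⟨834⟩ iff 1^3 ≡ 1 (mod 1867), since |⟨834⟩| = 3.
1^3 mod 1867 = 1.
Since 1 = 1, 1 lies in the subgroup.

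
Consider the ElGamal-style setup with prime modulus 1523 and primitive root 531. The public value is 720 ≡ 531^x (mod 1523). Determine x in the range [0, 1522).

Baby-step giant-step with m = ceil(sqrt(1522)) = 40.
Baby table (531^j mod 1523 for j=0..39):
  0:1  1:531  2:206  3:1253  4:1315  5:731  6:1319  7:1332
  8:620  9:252  10:1311  11:130  12:495  13:889  14:1452  15:374
  16:604  17:894  18:1061  19:1404  20:777  21:1377  22:147  23:384
  24:1345  25:1431  26:1407  27:847  28:472  29:860  30:1283  31:492
  32:819  33:834  34:1184  35:1228  36:224  37:150  38:454  39:440
Giant step factor: 531^(-40) ≡ 981 (mod 1523).
Scan 720·981^i mod 1523 for i = 0, 1, …:
  i=0: 720   i=1: 1171   i=2: 409   i=3: 680
  i=4: 6   i=5: 1317   i=6: 473   i=7: 1021
  i=8: 990   i=9: 1039     …   i=23: 1383
  i=24: 1253
Match at i=24, j=3: x = 24·40 + 3 = 963.

963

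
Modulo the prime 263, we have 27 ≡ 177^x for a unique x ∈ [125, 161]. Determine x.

Compute 177^125 mod 263 = 59, then multiply by 177 repeatedly:
  177^125=59  177^126=186  177^127=47  177^128=166  177^129=189
  177^130=52  177^131=262  177^132=86  177^133=231  177^134=122
  177^135=28  177^136=222  177^137=107  177^138=3  177^139=5
  177^140=96  177^141=160  177^142=179  177^143=123  177^144=205
  177^145=254  177^146=248  177^147=238  177^148=46  177^149=252
  177^150=157  177^151=174  177^152=27
Found 27 at exponent 152.

152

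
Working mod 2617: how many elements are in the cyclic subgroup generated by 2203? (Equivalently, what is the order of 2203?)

436

The order of 2203 must divide p − 1 = 2616 = 2^3 · 3 · 109.
Divisors: 1, 2, 3, 4, 6, 8, 12, 24, 109, 218, 327, 436, 654, 872, 1308, 2616.
Check each in increasing order: 2203^1 ≡ 2203;  2203^2 ≡ 1291;  2203^3 ≡ 2011;  2203^4 ≡ 2269;  2203^6 ≡ 856;  2203^8 ≡ 722;  2203^12 ≡ 2593;  2203^24 ≡ 576;  2203^109 ≡ 667;  2203^218 ≡ 2616;  2203^327 ≡ 1950;  2203^436 ≡ 1.
Smallest exponent giving 1 is 436.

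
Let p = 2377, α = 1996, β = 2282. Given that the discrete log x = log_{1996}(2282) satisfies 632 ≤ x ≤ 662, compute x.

Compute 1996^632 mod 2377 = 1618, then multiply by 1996 repeatedly:
  1996^632=1618  1996^633=1562  1996^634=1505  1996^635=1829  1996^636=1989
  1996^637=454  1996^638=547  1996^639=769  1996^640=1759  1996^641=135
  1996^642=859  1996^643=747  1996^644=633  1996^645=1281  1996^646=1601
  1996^647=908  1996^648=1094  1996^649=1538  1996^650=1141  1996^651=270
  1996^652=1718  1996^653=1494  1996^654=1266  1996^655=185  1996^656=825
  1996^657=1816  1996^658=2188  1996^659=699  1996^660=2282
Found 2282 at exponent 660.

660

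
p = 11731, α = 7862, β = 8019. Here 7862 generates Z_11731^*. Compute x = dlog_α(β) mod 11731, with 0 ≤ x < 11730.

Baby-step giant-step with m = ceil(sqrt(11730)) = 109.
Baby table (7862^j mod 11731 for j=0..108):
  0:1  1:7862  2:405  3:5009  4:11522  5:10913  6:9203  7:8909
  8:8488  9:6728  10:457  11:3248  12:9120  13:1568  14:10066  15:1566
  16:6073  17:756  18:7786  19:1174  20:9422  21:6230  22:3335  23:985
  24:1610  25:71  26:6845  27:5293  28:3709  29:8623  30:577  31:8208
  32:10796  33:4367  34:8448  35:8985  36:7719  37:2315  38:5749  39:10826
  40:5607  41:8867  42:6752  43:1449  44:1237  45:295  46:8283  47:2165
  48:11280  49:8731  50:5041  51:5024  52:411  53:5257  54:2221  55:5774
  56:7949  57:4001  58:5051  59:1527  60:4461  61:8423  62:131  63:9325
  64:6131  65:10974  66:7814  67:10152  68:9031  69:5710  70:9214  71:1543
  72:1212  73:3172  74:9889  75:5981  76:4774  77:5719  78:9586  79:5188
  80:11100  81:1291  82:2527  83:6691  84:2838  85:11725  86:11483  87:9301
  88:5139  89:1254  90:4908  91:3437  92:5201  93:7727  94:6556  95:8989
  96:3974  97:3935  98:2323  99:9990  100:2335  101:10486  102:7195  103:208
  104:4687  105:2123  106:9544  107:3452  108:5821
Giant step factor: 7862^(-109) ≡ 2515 (mod 11731).
Scan 8019·2515^i mod 11731 for i = 0, 1, …:
  i=0: 8019   i=1: 2196   i=2: 9370   i=3: 9702
  i=4: 50   i=5: 8440   i=6: 5221   i=7: 3826
  i=8: 2970   i=9: 8634     …   i=94: 2852
  i=95: 5139
Match at i=95, j=88: x = 95·109 + 88 = 10443.

10443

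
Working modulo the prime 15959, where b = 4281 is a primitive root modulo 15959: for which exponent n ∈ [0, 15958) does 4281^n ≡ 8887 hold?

Baby-step giant-step with m = ceil(sqrt(15958)) = 127.
Baby table (4281^j mod 15959 for j=0..126):
  0:1  1:4281  2:6029  3:4446  4:10198  5:9773  6:9674  7:789
  8:10360  9:1099  10:12873  11:2886  12:2700  13:4384  14:120  15:3032
  16:5325  17:6873  18:10876  19:7753  20:11832  21:14885  22:14357  23:4208
  24:12696  25:11181  26:4820  27:15392  28:14400  29:12742  30:640  31:10851
  32:12441  33:4738  34:15448  35:14751  36:15227  37:10231  38:7415  39:1164
  40:3876  41:11755  42:4428  43:12935  44:12964  45:9441  46:8733  47:9995
  48:2516  49:14630  50:7914  51:14836  52:12055  53:12008  54:2309  55:6208
  56:4713  57:4177  58:7657  59:15790  60:10625  61:2475  62:14658  63:110
  64:8099  65:8871  66:10290  67:4650  68:5777  69:10846  70:6995  71:6511
  72:9177  73:11638  74:14239  75:9738  76:3470  77:13200  78:14340  79:11226
  80:5957  81:15394  82:7003  83:8841  84:9532  85:15288  86:69  87:8127
  88:1067  89:3553  90:1466  91:4059  92:13187  93:6564  94:12644  95:11995
  96:10492  97:7626  98:10751  99:15234  100:8280  101:1741  102:368  103:11426
  104:371  105:8310  106:2499  107:5689  108:1175  109:3090  110:14238  111:5457
  112:13400  113:8754  114:4142  115:1453  116:12242  117:14605  118:12602  119:7742
  120:12618  121:12402  122:13328  123:3743  124:947  125:521  126:12100
Giant step factor: 4281^(-127) ≡ 13095 (mod 15959).
Scan 8887·13095^i mod 15959 for i = 0, 1, …:
  i=0: 8887   i=1: 2237   i=2: 8750   i=3: 11589
  i=4: 3824   i=5: 11897   i=6: 15416   i=7: 7129
  i=8: 10064   i=9: 14617   i=10: 13328
Match at i=10, j=122: n = 10·127 + 122 = 1392.

1392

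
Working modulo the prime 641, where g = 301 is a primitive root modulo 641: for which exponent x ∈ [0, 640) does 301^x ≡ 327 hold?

94

Baby-step giant-step with m = ceil(sqrt(640)) = 26.
Baby table (301^j mod 641 for j=0..25):
  0:1  1:301  2:220  3:197  4:325  5:393  6:349  7:566
  8:501  9:166  10:609  11:624  12:11  13:106  14:497  15:244
  16:370  17:477  18:634  19:457  20:383  21:544  22:289  23:454
  24:121  25:525
Giant step factor: 301^(-26) ≡ 104 (mod 641).
Scan 327·104^i mod 641 for i = 0, 1, …:
  i=0: 327   i=1: 35   i=2: 435   i=3: 370
Match at i=3, j=16: x = 3·26 + 16 = 94.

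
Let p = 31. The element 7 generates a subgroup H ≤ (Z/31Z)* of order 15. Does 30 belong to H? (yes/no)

30 ∈ ⟨7⟩ iff 30^15 ≡ 1 (mod 31), since |⟨7⟩| = 15.
30^15 mod 31 = 30.
Since 30 ≠ 1, 30 does not lie in the subgroup.

no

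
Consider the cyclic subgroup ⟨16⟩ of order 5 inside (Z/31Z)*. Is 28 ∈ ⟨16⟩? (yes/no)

28 ∈ ⟨16⟩ iff 28^5 ≡ 1 (mod 31), since |⟨16⟩| = 5.
28^5 mod 31 = 5.
Since 5 ≠ 1, 28 does not lie in the subgroup.

no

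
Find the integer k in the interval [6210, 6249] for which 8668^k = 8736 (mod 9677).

Compute 8668^6210 mod 9677 = 982, then multiply by 8668 repeatedly:
  8668^6210=982  8668^6211=5893  8668^6212=5318  8668^6213=4873  8668^6214=8736
Found 8736 at exponent 6214.

6214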